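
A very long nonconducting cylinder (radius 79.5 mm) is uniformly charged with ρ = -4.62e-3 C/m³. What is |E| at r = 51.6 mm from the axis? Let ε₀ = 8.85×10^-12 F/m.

Choose a coaxial cylinder of radius r = 51.6 mm (arbitrary length L) as the Gaussian surface (r < R).
Charge inside radius r per length L is ρ·πr²·L, so λ_enc = ρπr² = -3.864e-5 C/m.
By Gauss's law (flux through the curved wall only), E·2πrL = λ_enc L/ε₀.
E = |λ_enc|/(2πε₀r) = (3.864e-5)/(2π·8.85×10^-12·0.0516) = 1.35×10^7 N/C.

|E| = 1.35e7 N/C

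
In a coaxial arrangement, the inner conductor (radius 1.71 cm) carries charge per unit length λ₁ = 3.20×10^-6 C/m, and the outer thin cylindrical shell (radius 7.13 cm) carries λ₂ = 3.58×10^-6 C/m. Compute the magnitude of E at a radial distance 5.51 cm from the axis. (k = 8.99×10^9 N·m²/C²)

E ≈ 1.04×10^6 V/m

Take a coaxial cylindrical Gaussian surface of radius r = 5.51 cm and length L (between the conductors, 1.71 cm < r < 7.13 cm).
Only the inner wire is enclosed; the outer shell contributes nothing inside itself. λ_enc = λ₁ = 3.20e-6 C/m.
By Gauss's law (flux through the curved wall only), E·2πrL = λ_enc L/ε₀.
E = 2k|λ_enc|/r = 2(8.99×10^9)(3.20e-6)/(0.0551) = 1.04×10^6 N/C.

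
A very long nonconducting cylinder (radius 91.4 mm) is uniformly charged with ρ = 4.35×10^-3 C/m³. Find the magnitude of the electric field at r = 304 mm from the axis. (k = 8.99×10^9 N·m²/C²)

|E| = 6.75e6 V/m

Choose a coaxial cylinder of radius r = 304 mm (arbitrary length L) as the Gaussian surface (r > 91.4 mm, full cross-section enclosed).
λ_enc = ρ·πR² = (4.35e-3)π(0.0914)² = 1.142×10^-4 C/m.
By Gauss's law (flux through the curved wall only), E·2πrL = λ_enc L/ε₀.
E = 2k|λ_enc|/r = 2(8.99×10^9)(1.142e-4)/(0.304) = 6.75×10^6 N/C.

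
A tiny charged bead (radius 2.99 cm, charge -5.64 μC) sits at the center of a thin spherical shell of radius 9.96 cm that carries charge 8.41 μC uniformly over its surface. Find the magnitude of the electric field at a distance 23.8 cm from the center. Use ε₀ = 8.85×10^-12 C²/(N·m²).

|E| ≈ 4.40×10^5 V/m

Symmetry ⇒ E = E(r) r̂. Gaussian sphere of radius r = 23.8 cm (r > 9.96 cm, enclosing both).
Q_enc = (-5.64 μC) + (8.41 μC) = 2.77×10^-6 C.
Gauss's law: E·4πr² = Q_enc/ε₀.
E = |Q_enc|/(4πε₀r²) = (2.77e-6)/(4π·8.85×10^-12·(0.238)²) = 4.40e5 N/C.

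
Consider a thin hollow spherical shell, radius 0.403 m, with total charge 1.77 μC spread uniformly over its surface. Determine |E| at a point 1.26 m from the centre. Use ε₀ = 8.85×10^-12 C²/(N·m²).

E ≈ 1.00e4 N/C

Symmetry ⇒ E = E(r) r̂. Gaussian sphere of radius r = 1.26 m (r > 0.403 m).
The entire shell is enclosed: Q_enc = 1.77×10^-6 C.
Gauss's law: E·4πr² = Q_enc/ε₀.
E = |Q_enc|/(4πε₀r²) = (1.77×10^-6)/(4π·8.85×10^-12·(1.26)²) = 1.00×10^4 N/C.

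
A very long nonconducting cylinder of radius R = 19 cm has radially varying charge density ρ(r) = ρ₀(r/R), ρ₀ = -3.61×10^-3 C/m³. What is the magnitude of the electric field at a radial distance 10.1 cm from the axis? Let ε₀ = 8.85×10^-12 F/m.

E ≈ 7.30e6 V/m

By cylindrical symmetry E is radial; use a coaxial Gaussian cylinder of radius 10.1 cm and length L (r < R).
Integrating ρ over the cross-section to radius r: λ_enc = (2πρ₀/R) ∫₀^r r'^2 dr' = 2πρ₀ r^3/(3·R) = -4.10×10^-5 C/m.
Gauss's law: E·2πrL = λ_enc L/ε₀.
E = |λ_enc|/(2πε₀r) = (4.10×10^-5)/(2π·8.85×10^-12·0.101) = 7.30e6 N/C.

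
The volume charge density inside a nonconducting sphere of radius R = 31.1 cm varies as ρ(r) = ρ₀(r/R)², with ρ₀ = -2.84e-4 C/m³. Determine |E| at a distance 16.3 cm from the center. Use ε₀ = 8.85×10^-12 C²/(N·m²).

Symmetry ⇒ E = E(r) r̂. Gaussian sphere of radius r = 16.3 cm (r < R).
Q_enc = ∫₀^r ρ(r')·4πr'² dr' = (4πρ₀/R²) ∫₀^r r'^4 dr' = 4πρ₀ r^5/(5·R²) = -8.491×10^-7 C.
Gauss's law: E·4πr² = Q_enc/ε₀.
E = |Q_enc|/(4πε₀r²) = (8.491e-7)/(4π·8.85×10^-12·(0.163)²) = 2.87e5 N/C.

E ≈ 2.87×10^5 N/C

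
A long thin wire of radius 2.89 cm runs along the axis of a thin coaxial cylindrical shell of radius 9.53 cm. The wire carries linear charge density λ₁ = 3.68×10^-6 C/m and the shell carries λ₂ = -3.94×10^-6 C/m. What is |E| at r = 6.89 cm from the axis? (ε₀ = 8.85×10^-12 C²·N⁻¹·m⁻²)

|E| ≈ 9.61×10^5 N/C

Take a coaxial cylindrical Gaussian surface of radius r = 6.89 cm and length L (between the conductors, 2.89 cm < r < 9.53 cm).
The shell at 9.53 cm lies outside the Gaussian surface, so λ_enc = λ₁ = 3.68e-6 C/m.
By Gauss's law (flux through the curved wall only), E·2πrL = λ_enc L/ε₀.
E = |λ_enc|/(2πε₀r) = (3.68e-6)/(2π·8.85×10^-12·0.0689) = 9.61×10^5 N/C.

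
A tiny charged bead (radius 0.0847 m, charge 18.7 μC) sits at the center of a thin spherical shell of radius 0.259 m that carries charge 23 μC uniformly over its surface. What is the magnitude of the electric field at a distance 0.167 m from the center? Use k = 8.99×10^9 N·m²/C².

Use a concentric Gaussian sphere at r = 0.167 m (between the bodies, 0.0847 m < r < 0.259 m).
Only the inner charge is enclosed; the outer shell contributes nothing inside itself. Q_enc = 18.7 μC = 1.87×10^-5 C.
By Gauss's law, ∮E·dA = E·4πr² = Q_enc/ε₀.
E = k|Q_enc|/r² = (8.99×10^9)(1.87×10^-5)/(0.167)² = 6.03×10^6 N/C.

|E| ≈ 6.03×10^6 N/C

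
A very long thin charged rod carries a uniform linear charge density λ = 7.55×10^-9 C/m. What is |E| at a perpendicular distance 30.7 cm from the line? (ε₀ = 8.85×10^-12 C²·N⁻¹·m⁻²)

Take a coaxial cylindrical Gaussian surface of radius r = 30.7 cm and length L.
Q_enc = λL, so λ_enc = 7.55×10^-9 C/m.
Applying ∮E·dA = Q_enc/ε₀ with the end caps contributing no flux:
E = |λ_enc|/(2πε₀r) = (7.55×10^-9)/(2π·8.85×10^-12·0.307) = 442 N/C.

E ≈ 442 N/C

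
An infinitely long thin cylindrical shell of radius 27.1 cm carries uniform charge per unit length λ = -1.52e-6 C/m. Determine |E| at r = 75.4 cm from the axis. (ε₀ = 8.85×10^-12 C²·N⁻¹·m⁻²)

3.63×10^4 N/C

Choose a coaxial cylinder of radius r = 75.4 cm (arbitrary length L) as the Gaussian surface (r > 27.1 cm).
The full line charge is enclosed: λ_enc = -1.52e-6 C/m.
Applying ∮E·dA = Q_enc/ε₀ with the end caps contributing no flux:
E = |λ_enc|/(2πε₀r) = (1.52×10^-6)/(2π·8.85×10^-12·0.754) = 3.63×10^4 N/C.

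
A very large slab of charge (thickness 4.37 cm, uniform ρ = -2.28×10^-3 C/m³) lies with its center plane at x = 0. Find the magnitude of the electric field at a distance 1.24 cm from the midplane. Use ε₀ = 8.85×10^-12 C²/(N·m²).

3.19e6 V/m

By symmetry E is perpendicular to the slab. A Gaussian pillbox from −1.24 cm to +1.24 cm (face area A) lies entirely within the slab.
Q_enc = ρ·(2x)·A and flux = 2EA, so 2EA = 2ρxA/ε₀ ⇒ E = |ρ|x/ε₀.
E = (2.28×10^-3)(0.0124)/(8.85×10^-12) = 3.19×10^6 N/C.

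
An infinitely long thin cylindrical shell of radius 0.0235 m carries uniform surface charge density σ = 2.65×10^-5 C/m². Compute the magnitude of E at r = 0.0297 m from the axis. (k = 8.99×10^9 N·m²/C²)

Choose a coaxial cylinder of radius r = 0.0297 m (arbitrary length L) as the Gaussian surface (r > 0.0235 m).
The whole shell is enclosed: λ_enc = σ·2πR = (2.65e-5)·2π·(0.0235) = 3.913×10^-6 C/m.
Gauss's law: E·2πrL = λ_enc L/ε₀.
E = 2k|λ_enc|/r = 2(8.99×10^9)(3.913×10^-6)/(0.0297) = 2.37×10^6 N/C.

|E| ≈ 2.37e6 N/C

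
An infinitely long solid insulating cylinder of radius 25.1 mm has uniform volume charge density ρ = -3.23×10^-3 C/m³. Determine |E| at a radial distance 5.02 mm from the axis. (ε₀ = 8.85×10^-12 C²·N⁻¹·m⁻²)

By cylindrical symmetry E is radial; use a coaxial Gaussian cylinder of radius 5.02 mm and length L (r < R).
Charge inside radius r per length L is ρ·πr²·L, so λ_enc = ρπr² = -2.557×10^-7 C/m.
Gauss's law: E·2πrL = λ_enc L/ε₀.
E = |λ_enc|/(2πε₀r) = (2.557×10^-7)/(2π·8.85×10^-12·0.00502) = 9.16×10^5 N/C.

|E| ≈ 9.16e5 N/C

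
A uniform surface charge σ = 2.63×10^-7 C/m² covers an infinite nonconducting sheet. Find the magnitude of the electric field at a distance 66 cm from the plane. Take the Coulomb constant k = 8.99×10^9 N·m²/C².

E = 1.49e4 N/C

Choose a cylindrical pillbox piercing the sheet, end faces (area A) parallel to it.
Only the two end caps contribute flux: Φ = 2EA. With Q_enc = σA, Gauss's law gives E = |σ|/(2ε₀).
E = 2πk|σ| = 2π(8.99×10^9)(2.63×10^-7) = 1.49×10^4 N/C.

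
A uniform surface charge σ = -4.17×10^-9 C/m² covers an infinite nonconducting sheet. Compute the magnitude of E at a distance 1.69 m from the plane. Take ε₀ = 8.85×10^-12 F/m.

By planar symmetry E is perpendicular to the sheet and uniform; use a Gaussian pillbox with flat faces of area A on each side of the sheet.
Flux Φ = 2EA and Q_enc = σA, so 2EA = σA/ε₀ ⇒ E = |σ|/(2ε₀), independent of distance.
E = |σ|/(2ε₀) = (4.17e-9)/(2·8.85×10^-12) = 236 N/C.

236 V/m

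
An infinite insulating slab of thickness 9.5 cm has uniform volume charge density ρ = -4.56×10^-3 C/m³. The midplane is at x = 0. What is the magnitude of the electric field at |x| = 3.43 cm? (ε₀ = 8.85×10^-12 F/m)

E = 1.77×10^7 N/C

By symmetry E is perpendicular to the slab. A Gaussian pillbox from −3.43 cm to +3.43 cm (face area A) lies entirely within the slab.
Q_enc = ρ·(2x)·A and flux = 2EA, so 2EA = 2ρxA/ε₀ ⇒ E = |ρ|x/ε₀.
E = (4.56e-3)(0.0343)/(8.85×10^-12) = 1.77×10^7 N/C.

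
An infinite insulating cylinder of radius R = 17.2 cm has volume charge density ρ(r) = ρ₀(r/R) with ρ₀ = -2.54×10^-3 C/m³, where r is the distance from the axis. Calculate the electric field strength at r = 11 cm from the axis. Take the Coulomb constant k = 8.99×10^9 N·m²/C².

|E| ≈ 6.73×10^6 N/C

Take a coaxial cylindrical Gaussian surface of radius r = 11 cm and length L (r < R).
Integrating ρ over the cross-section to radius r: λ_enc = (2πρ₀/R) ∫₀^r r'^2 dr' = 2πρ₀ r^3/(3·R) = -4.117e-5 C/m.
By Gauss's law (flux through the curved wall only), E·2πrL = λ_enc L/ε₀.
E = 2k|λ_enc|/r = 2(8.99×10^9)(4.117×10^-5)/(0.11) = 6.73×10^6 N/C.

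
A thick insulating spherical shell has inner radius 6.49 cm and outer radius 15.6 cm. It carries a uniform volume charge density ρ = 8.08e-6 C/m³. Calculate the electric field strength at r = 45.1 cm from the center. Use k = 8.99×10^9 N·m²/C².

|E| = 5.27e3 N/C

Take a concentric spherical Gaussian surface of radius r = 45.1 cm (r > 15.6 cm, enclosing the whole shell).
Q_enc = ρ·(4π/3)(b³ − a³) = (8.08×10^-6)·(4π/3)·((0.156)³ − (0.0649)³) = 1.192×10^-7 C.
Since E is radial and uniform over the Gaussian sphere, Φ = E·4πr² = Q_enc/ε₀.
E = k|Q_enc|/r² = (8.99×10^9)(1.192×10^-7)/(0.451)² = 5.27×10^3 N/C.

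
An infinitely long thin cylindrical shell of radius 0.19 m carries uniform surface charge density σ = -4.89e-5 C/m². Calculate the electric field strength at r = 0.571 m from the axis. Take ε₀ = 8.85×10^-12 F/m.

E = 1.84×10^6 V/m

By cylindrical symmetry E is radial; use a coaxial Gaussian cylinder of radius 0.571 m and length L (r > 0.19 m).
The whole shell is enclosed: λ_enc = σ·2πR = (-4.89e-5)·2π·(0.19) = -5.838×10^-5 C/m.
By Gauss's law (flux through the curved wall only), E·2πrL = λ_enc L/ε₀.
E = |λ_enc|/(2πε₀r) = (5.838×10^-5)/(2π·8.85×10^-12·0.571) = 1.84e6 N/C.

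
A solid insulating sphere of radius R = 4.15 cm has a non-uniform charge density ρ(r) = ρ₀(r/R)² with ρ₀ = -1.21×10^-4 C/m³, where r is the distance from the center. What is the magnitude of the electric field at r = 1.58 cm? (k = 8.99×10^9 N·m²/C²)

Symmetry ⇒ E = E(r) r̂. Gaussian sphere of radius r = 1.58 cm (r < R).
Integrate the density: Q_enc = 4π ∫₀^r ρ₀(r'/R)^2 r'² dr' = 4πρ₀ r^5/(5·R²) = -1.739×10^-10 C.
Since E is radial and uniform over the Gaussian sphere, Φ = E·4πr² = Q_enc/ε₀.
E = k|Q_enc|/r² = (8.99×10^9)(1.739×10^-10)/(0.0158)² = 6.26×10^3 N/C.

|E| ≈ 6.26×10^3 V/m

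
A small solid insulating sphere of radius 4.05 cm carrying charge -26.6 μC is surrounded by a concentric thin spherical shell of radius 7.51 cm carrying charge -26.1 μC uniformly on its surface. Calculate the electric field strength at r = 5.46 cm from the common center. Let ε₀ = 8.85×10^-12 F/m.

By spherical symmetry E is radial; choose a Gaussian sphere of radius r = 5.46 cm (between the bodies, 4.05 cm < r < 7.51 cm).
Only the inner charge is enclosed; the outer shell contributes nothing inside itself. Q_enc = -26.6 μC = -2.66e-5 C.
Gauss's law: E·4πr² = Q_enc/ε₀.
E = |Q_enc|/(4πε₀r²) = (2.66×10^-5)/(4π·8.85×10^-12·(0.0546)²) = 8.02e7 N/C.

|E| = 8.02×10^7 N/C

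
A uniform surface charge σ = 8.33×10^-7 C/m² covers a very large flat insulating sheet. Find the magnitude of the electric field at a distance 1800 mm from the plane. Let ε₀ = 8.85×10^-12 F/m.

By planar symmetry E is perpendicular to the sheet and uniform; use a Gaussian pillbox with flat faces of area A on each side of the sheet.
Only the two end caps contribute flux: Φ = 2EA. With Q_enc = σA, Gauss's law gives E = |σ|/(2ε₀).
E = |σ|/(2ε₀) = (8.33e-7)/(2·8.85×10^-12) = 4.71×10^4 N/C.

E = 4.71×10^4 N/C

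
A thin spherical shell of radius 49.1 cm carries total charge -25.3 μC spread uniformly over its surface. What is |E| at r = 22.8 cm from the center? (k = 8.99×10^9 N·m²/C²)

By spherical symmetry E is radial; choose a Gaussian sphere of radius r = 22.8 cm (inside the shell, r < 49.1 cm).
No charge lies within this surface, so Q_enc = 0 and Gauss's law gives E·4πr² = 0 ⇒ E = 0.

|E| = 0 V/m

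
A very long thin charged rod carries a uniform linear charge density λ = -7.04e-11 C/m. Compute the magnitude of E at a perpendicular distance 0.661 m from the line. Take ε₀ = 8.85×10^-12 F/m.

By cylindrical symmetry E is radial; use a coaxial Gaussian cylinder of radius 0.661 m and length L.
Q_enc = λL, so λ_enc = -7.04e-11 C/m.
By Gauss's law (flux through the curved wall only), E·2πrL = λ_enc L/ε₀.
E = |λ_enc|/(2πε₀r) = (7.04×10^-11)/(2π·8.85×10^-12·0.661) = 1.92 N/C.

1.92 N/C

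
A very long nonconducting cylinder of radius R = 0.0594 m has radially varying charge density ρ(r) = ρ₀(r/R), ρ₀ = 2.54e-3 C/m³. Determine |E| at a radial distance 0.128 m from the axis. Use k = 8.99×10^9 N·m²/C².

|E| = 2.64e6 N/C

By cylindrical symmetry E is radial; use a coaxial Gaussian cylinder of radius 0.128 m and length L (r > R, full charge per length enclosed).
λ_enc = 2π ∫₀^R ρ₀(r'/R)^1 r' dr' = 2πρ₀R²/3 = 1.877×10^-5 C/m.
Gauss's law: E·2πrL = λ_enc L/ε₀.
E = 2k|λ_enc|/r = 2(8.99×10^9)(1.877e-5)/(0.128) = 2.64×10^6 N/C.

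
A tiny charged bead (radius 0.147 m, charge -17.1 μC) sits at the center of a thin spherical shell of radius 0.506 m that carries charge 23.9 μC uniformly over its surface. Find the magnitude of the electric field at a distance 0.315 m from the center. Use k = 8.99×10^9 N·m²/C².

Symmetry ⇒ E = E(r) r̂. Gaussian sphere of radius r = 0.315 m (between the bodies, 0.147 m < r < 0.506 m).
Only the inner charge is enclosed; the outer shell contributes nothing inside itself. Q_enc = -17.1 μC = -1.71×10^-5 C.
Gauss's law: E·4πr² = Q_enc/ε₀.
E = k|Q_enc|/r² = (8.99×10^9)(1.71×10^-5)/(0.315)² = 1.55×10^6 N/C.

|E| = 1.55×10^6 N/C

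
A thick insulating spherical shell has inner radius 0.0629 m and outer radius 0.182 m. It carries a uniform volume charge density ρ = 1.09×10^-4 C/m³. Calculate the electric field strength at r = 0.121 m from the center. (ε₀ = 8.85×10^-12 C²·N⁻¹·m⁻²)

Symmetry ⇒ E = E(r) r̂. Gaussian sphere of radius r = 0.121 m (within the shell material, 0.0629 m < r < 0.182 m).
Enclosed charge is the volume from a to r: Q_enc = (4π/3)ρ(r³ − a³) = 6.952×10^-7 C.
Gauss's law: E·4πr² = Q_enc/ε₀.
E = |Q_enc|/(4πε₀r²) = (6.952×10^-7)/(4π·8.85×10^-12·(0.121)²) = 4.27×10^5 N/C.

4.27×10^5 N/C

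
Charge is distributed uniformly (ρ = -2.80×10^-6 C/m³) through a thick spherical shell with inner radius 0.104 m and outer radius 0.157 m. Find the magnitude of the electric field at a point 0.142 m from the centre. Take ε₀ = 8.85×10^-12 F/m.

9.09e3 V/m

By spherical symmetry E is radial; choose a Gaussian sphere of radius r = 0.142 m (within the shell material, 0.104 m < r < 0.157 m).
Enclosed charge is the volume from a to r: Q_enc = (4π/3)ρ(r³ − a³) = -2.039×10^-8 C.
Since E is radial and uniform over the Gaussian sphere, Φ = E·4πr² = Q_enc/ε₀.
E = |Q_enc|/(4πε₀r²) = (2.039e-8)/(4π·8.85×10^-12·(0.142)²) = 9.09×10^3 N/C.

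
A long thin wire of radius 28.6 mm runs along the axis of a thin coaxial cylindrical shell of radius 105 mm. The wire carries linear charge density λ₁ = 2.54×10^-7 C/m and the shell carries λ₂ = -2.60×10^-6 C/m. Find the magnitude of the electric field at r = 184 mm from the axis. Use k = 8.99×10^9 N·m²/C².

Take a coaxial cylindrical Gaussian surface of radius r = 184 mm and length L (r > 105 mm, enclosing both).
λ_enc = λ₁ + λ₂ = (2.54×10^-7) + (-2.60×10^-6) = -2.346×10^-6 C/m.
Since E is radial and uniform over the curved surface, Φ = E·2πrL = Q_enc/ε₀ = λ_enc L/ε₀.
E = 2k|λ_enc|/r = 2(8.99×10^9)(2.346e-6)/(0.184) = 2.29e5 N/C.

E = 2.29×10^5 V/m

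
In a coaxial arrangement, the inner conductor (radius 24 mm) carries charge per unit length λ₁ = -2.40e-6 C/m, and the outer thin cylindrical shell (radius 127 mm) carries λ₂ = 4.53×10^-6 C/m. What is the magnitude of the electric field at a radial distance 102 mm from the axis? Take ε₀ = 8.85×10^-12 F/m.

4.23×10^5 V/m

By cylindrical symmetry E is radial; use a coaxial Gaussian cylinder of radius 102 mm and length L (between the conductors, 24 mm < r < 127 mm).
Only the inner wire is enclosed; the outer shell contributes nothing inside itself. λ_enc = λ₁ = -2.40e-6 C/m.
Since E is radial and uniform over the curved surface, Φ = E·2πrL = Q_enc/ε₀ = λ_enc L/ε₀.
E = |λ_enc|/(2πε₀r) = (2.40×10^-6)/(2π·8.85×10^-12·0.102) = 4.23×10^5 N/C.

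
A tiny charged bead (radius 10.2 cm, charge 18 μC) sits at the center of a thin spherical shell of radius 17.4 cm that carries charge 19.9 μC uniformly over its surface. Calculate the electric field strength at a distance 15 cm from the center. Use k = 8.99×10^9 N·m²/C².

E = 7.19×10^6 N/C

Use a concentric Gaussian sphere at r = 15 cm (between the bodies, 10.2 cm < r < 17.4 cm).
The shell at 17.4 cm lies outside the Gaussian surface, so Q_enc = 18 μC = 1.80×10^-5 C.
Gauss's law: E·4πr² = Q_enc/ε₀.
E = k|Q_enc|/r² = (8.99×10^9)(1.80×10^-5)/(0.15)² = 7.19e6 N/C.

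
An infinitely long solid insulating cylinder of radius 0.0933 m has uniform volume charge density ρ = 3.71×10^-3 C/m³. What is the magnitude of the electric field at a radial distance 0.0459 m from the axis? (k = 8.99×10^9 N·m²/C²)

Coaxial Gaussian cylinder, radius r = 0.0459 m, length L (r < R).
Enclosed charge per unit length: λ_enc = ρ·πr² = (3.71e-3)π(0.0459)² = 2.456×10^-5 C/m.
Gauss's law: E·2πrL = λ_enc L/ε₀.
E = 2k|λ_enc|/r = 2(8.99×10^9)(2.456×10^-5)/(0.0459) = 9.62×10^6 N/C.

|E| = 9.62e6 N/C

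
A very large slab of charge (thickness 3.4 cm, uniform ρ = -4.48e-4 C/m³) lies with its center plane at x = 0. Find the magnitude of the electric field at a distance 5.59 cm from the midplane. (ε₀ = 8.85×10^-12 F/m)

E = 8.61e5 N/C

The point |x| = 5.59 cm lies outside the slab (half-thickness 0.017 m). A symmetric pillbox spanning the full slab encloses Q_enc = ρ·d·A.
Flux = 2EA ⇒ E = |ρ|d/(2ε₀), independent of distance outside.
E = (4.48×10^-4)(0.034)/(2·8.85×10^-12) = 8.61×10^5 N/C.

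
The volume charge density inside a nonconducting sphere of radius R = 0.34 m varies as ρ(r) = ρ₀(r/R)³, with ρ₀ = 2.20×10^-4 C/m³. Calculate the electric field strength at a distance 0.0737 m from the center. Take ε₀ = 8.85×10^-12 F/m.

Symmetry ⇒ E = E(r) r̂. Gaussian sphere of radius r = 0.0737 m (r < R).
Q_enc = ∫₀^r ρ(r')·4πr'² dr' = (4πρ₀/R³) ∫₀^r r'^5 dr' = 4πρ₀ r^6/(6·R³) = 1.879e-9 C.
Gauss's law: E·4πr² = Q_enc/ε₀.
E = |Q_enc|/(4πε₀r²) = (1.879e-9)/(4π·8.85×10^-12·(0.0737)²) = 3.11×10^3 N/C.

|E| = 3.11×10^3 N/C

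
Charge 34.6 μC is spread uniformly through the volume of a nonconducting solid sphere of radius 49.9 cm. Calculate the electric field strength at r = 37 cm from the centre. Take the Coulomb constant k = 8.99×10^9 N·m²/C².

Use a concentric Gaussian sphere at r = 37 cm (r < R).
For a uniform sphere the enclosed fraction is (r/R)³, so Q_enc = (34.6 μC)(0.37/0.499)³ = 1.411×10^-5 C.
Gauss's law: E·4πr² = Q_enc/ε₀.
E = k|Q_enc|/r² = (8.99×10^9)(1.411×10^-5)/(0.37)² = 9.26×10^5 N/C.

E = 9.26×10^5 N/C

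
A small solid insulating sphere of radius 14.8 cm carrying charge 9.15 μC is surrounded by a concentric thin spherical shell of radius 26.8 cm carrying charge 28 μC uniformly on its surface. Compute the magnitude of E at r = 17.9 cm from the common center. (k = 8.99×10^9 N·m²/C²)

Symmetry ⇒ E = E(r) r̂. Gaussian sphere of radius r = 17.9 cm (between the bodies, 14.8 cm < r < 26.8 cm).
The shell at 26.8 cm lies outside the Gaussian surface, so Q_enc = 9.15 μC = 9.15×10^-6 C.
Applying ∮E·dA = Q_enc/ε₀ with Φ = E(4πr²):
E = k|Q_enc|/r² = (8.99×10^9)(9.15×10^-6)/(0.179)² = 2.57e6 N/C.

|E| = 2.57e6 N/C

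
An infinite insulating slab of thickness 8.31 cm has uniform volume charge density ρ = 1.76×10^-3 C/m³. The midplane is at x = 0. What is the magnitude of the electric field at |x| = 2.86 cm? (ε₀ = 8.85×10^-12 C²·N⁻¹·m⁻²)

By symmetry E is perpendicular to the slab. A Gaussian pillbox from −2.86 cm to +2.86 cm (face area A) lies entirely within the slab.
Q_enc = ρ·(2x)·A and flux = 2EA, so 2EA = 2ρxA/ε₀ ⇒ E = |ρ|x/ε₀.
E = (1.76e-3)(0.0286)/(8.85×10^-12) = 5.69×10^6 N/C.

|E| = 5.69×10^6 V/m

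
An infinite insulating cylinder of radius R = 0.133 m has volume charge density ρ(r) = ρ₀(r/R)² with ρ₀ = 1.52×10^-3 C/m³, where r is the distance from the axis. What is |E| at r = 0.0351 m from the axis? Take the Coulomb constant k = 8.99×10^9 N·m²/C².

|E| ≈ 1.05e5 N/C

Choose a coaxial cylinder of radius r = 0.0351 m (arbitrary length L) as the Gaussian surface (r < R).
λ_enc = ∫₀^r ρ(r')·2πr' dr' = (2πρ₀/R²)·r^4/4 = 2.049×10^-7 C/m.
Applying ∮E·dA = Q_enc/ε₀ with the end caps contributing no flux:
E = 2k|λ_enc|/r = 2(8.99×10^9)(2.049×10^-7)/(0.0351) = 1.05e5 N/C.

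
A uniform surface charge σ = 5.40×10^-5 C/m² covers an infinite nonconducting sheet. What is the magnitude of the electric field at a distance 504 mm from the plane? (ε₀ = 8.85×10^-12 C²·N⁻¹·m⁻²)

|E| ≈ 3.05e6 N/C

By planar symmetry E is perpendicular to the sheet and uniform; use a Gaussian pillbox with flat faces of area A on each side of the sheet.
Flux Φ = 2EA and Q_enc = σA, so 2EA = σA/ε₀ ⇒ E = |σ|/(2ε₀), independent of distance.
E = |σ|/(2ε₀) = (5.40×10^-5)/(2·8.85×10^-12) = 3.05×10^6 N/C.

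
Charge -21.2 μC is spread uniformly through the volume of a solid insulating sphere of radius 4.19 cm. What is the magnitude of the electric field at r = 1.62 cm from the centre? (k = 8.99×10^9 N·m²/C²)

|E| = 4.20×10^7 N/C

Take a concentric spherical Gaussian surface of radius r = 1.62 cm (r < R).
Only the charge within r is enclosed: Q_enc = Q·(r/R)³ = (-21.2 μC)·(1.62 cm/4.19 cm)³ = -1.225×10^-6 C.
Applying ∮E·dA = Q_enc/ε₀ with Φ = E(4πr²):
E = k|Q_enc|/r² = (8.99×10^9)(1.225×10^-6)/(0.0162)² = 4.20×10^7 N/C.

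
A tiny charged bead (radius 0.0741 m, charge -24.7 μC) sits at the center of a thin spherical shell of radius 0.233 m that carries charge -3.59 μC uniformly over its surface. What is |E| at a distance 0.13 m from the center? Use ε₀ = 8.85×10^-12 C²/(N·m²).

E ≈ 1.31×10^7 N/C

Take a concentric spherical Gaussian surface of radius r = 0.13 m (between the bodies, 0.0741 m < r < 0.233 m).
Only the inner charge is enclosed; the outer shell contributes nothing inside itself. Q_enc = -24.7 μC = -2.47×10^-5 C.
By Gauss's law, ∮E·dA = E·4πr² = Q_enc/ε₀.
E = |Q_enc|/(4πε₀r²) = (2.47e-5)/(4π·8.85×10^-12·(0.13)²) = 1.31×10^7 N/C.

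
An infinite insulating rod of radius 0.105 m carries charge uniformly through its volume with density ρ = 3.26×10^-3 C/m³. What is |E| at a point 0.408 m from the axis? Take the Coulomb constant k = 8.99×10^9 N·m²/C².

E = 4.98×10^6 V/m

Take a coaxial cylindrical Gaussian surface of radius r = 0.408 m and length L (r > 0.105 m, full cross-section enclosed).
λ_enc = ρ·πR² = (3.26×10^-3)π(0.105)² = 1.129×10^-4 C/m.
Since E is radial and uniform over the curved surface, Φ = E·2πrL = Q_enc/ε₀ = λ_enc L/ε₀.
E = 2k|λ_enc|/r = 2(8.99×10^9)(1.129×10^-4)/(0.408) = 4.98×10^6 N/C.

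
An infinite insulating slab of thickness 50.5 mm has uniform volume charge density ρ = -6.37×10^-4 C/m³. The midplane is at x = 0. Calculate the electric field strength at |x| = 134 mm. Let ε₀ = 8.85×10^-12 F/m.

The point |x| = 134 mm lies outside the slab (half-thickness 0.02525 m). A symmetric pillbox spanning the full slab encloses Q_enc = ρ·d·A.
Flux = 2EA ⇒ E = |ρ|d/(2ε₀), independent of distance outside.
E = (6.37×10^-4)(0.0505)/(2·8.85×10^-12) = 1.82×10^6 N/C.

|E| = 1.82e6 N/C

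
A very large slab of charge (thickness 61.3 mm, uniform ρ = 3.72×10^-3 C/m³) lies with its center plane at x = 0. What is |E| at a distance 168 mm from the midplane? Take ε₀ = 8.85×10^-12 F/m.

E = 1.29×10^7 N/C

The point |x| = 168 mm lies outside the slab (half-thickness 0.03065 m). A symmetric pillbox spanning the full slab encloses Q_enc = ρ·d·A.
Flux = 2EA ⇒ E = |ρ|d/(2ε₀), independent of distance outside.
E = (3.72e-3)(0.0613)/(2·8.85×10^-12) = 1.29×10^7 N/C.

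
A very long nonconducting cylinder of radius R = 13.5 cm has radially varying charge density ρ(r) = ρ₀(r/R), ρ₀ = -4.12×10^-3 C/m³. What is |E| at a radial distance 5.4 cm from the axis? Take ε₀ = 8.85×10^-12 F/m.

Choose a coaxial cylinder of radius r = 5.4 cm (arbitrary length L) as the Gaussian surface (r < R).
λ_enc = ∫₀^r ρ(r')·2πr' dr' = (2πρ₀/R)·r^3/3 = -1.006e-5 C/m.
Since E is radial and uniform over the curved surface, Φ = E·2πrL = Q_enc/ε₀ = λ_enc L/ε₀.
E = |λ_enc|/(2πε₀r) = (1.006×10^-5)/(2π·8.85×10^-12·0.054) = 3.35×10^6 N/C.

|E| = 3.35e6 V/m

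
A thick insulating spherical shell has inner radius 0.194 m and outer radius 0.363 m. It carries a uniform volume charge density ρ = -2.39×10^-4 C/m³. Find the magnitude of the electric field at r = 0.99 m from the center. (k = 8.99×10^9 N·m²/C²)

Symmetry ⇒ E = E(r) r̂. Gaussian sphere of radius r = 0.99 m (r > 0.363 m, enclosing the whole shell).
Q_enc = ρ·(4π/3)(b³ − a³) = (-2.39e-4)·(4π/3)·((0.363)³ − (0.194)³) = -4.058×10^-5 C.
By Gauss's law, ∮E·dA = E·4πr² = Q_enc/ε₀.
E = k|Q_enc|/r² = (8.99×10^9)(4.058e-5)/(0.99)² = 3.72e5 N/C.

E ≈ 3.72×10^5 N/C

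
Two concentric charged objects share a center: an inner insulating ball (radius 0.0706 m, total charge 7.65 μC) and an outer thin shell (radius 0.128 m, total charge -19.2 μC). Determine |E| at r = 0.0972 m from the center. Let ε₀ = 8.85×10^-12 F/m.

E = 7.28×10^6 V/m

Use a concentric Gaussian sphere at r = 0.0972 m (between the bodies, 0.0706 m < r < 0.128 m).
The shell at 0.128 m lies outside the Gaussian surface, so Q_enc = 7.65 μC = 7.65e-6 C.
Applying ∮E·dA = Q_enc/ε₀ with Φ = E(4πr²):
E = |Q_enc|/(4πε₀r²) = (7.65e-6)/(4π·8.85×10^-12·(0.0972)²) = 7.28×10^6 N/C.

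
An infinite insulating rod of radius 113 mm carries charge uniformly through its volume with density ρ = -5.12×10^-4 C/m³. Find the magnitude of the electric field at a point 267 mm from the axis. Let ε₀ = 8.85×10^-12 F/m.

Choose a coaxial cylinder of radius r = 267 mm (arbitrary length L) as the Gaussian surface (r > 113 mm, full cross-section enclosed).
λ_enc = ρ·πR² = (-5.12×10^-4)π(0.113)² = -2.054×10^-5 C/m.
Since E is radial and uniform over the curved surface, Φ = E·2πrL = Q_enc/ε₀ = λ_enc L/ε₀.
E = |λ_enc|/(2πε₀r) = (2.054×10^-5)/(2π·8.85×10^-12·0.267) = 1.38e6 N/C.

|E| = 1.38×10^6 V/m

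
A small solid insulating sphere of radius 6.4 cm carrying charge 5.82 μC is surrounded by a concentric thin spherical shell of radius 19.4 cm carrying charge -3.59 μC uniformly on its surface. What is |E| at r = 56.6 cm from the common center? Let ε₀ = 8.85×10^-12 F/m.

|E| = 6.26e4 V/m

Symmetry ⇒ E = E(r) r̂. Gaussian sphere of radius r = 56.6 cm (r > 19.4 cm, enclosing both).
Q_enc = (5.82 μC) + (-3.59 μC) = 2.23×10^-6 C.
Applying ∮E·dA = Q_enc/ε₀ with Φ = E(4πr²):
E = |Q_enc|/(4πε₀r²) = (2.23e-6)/(4π·8.85×10^-12·(0.566)²) = 6.26×10^4 N/C.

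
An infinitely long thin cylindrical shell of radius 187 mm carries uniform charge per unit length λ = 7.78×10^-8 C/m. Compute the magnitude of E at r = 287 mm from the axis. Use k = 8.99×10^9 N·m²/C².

E = 4.87e3 V/m

Take a coaxial cylindrical Gaussian surface of radius r = 287 mm and length L (r > 187 mm).
The full line charge is enclosed: λ_enc = 7.78×10^-8 C/m.
Gauss's law: E·2πrL = λ_enc L/ε₀.
E = 2k|λ_enc|/r = 2(8.99×10^9)(7.78e-8)/(0.287) = 4.87×10^3 N/C.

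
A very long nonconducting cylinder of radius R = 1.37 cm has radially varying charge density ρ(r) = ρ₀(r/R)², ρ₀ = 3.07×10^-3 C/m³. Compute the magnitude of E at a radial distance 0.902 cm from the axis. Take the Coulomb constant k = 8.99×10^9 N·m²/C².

By cylindrical symmetry E is radial; use a coaxial Gaussian cylinder of radius 0.902 cm and length L (r < R).
λ_enc = ∫₀^r ρ(r')·2πr' dr' = (2πρ₀/R²)·r^4/4 = 1.701e-7 C/m.
By Gauss's law (flux through the curved wall only), E·2πrL = λ_enc L/ε₀.
E = 2k|λ_enc|/r = 2(8.99×10^9)(1.701×10^-7)/(0.00902) = 3.39e5 N/C.

E = 3.39×10^5 N/C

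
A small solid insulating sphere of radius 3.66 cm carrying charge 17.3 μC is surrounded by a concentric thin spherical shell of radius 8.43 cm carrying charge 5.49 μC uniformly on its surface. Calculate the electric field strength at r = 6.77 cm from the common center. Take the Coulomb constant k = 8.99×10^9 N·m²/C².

Symmetry ⇒ E = E(r) r̂. Gaussian sphere of radius r = 6.77 cm (between the bodies, 3.66 cm < r < 8.43 cm).
The shell at 8.43 cm lies outside the Gaussian surface, so Q_enc = 17.3 μC = 1.73e-5 C.
By Gauss's law, ∮E·dA = E·4πr² = Q_enc/ε₀.
E = k|Q_enc|/r² = (8.99×10^9)(1.73e-5)/(0.0677)² = 3.39×10^7 N/C.

3.39e7 N/C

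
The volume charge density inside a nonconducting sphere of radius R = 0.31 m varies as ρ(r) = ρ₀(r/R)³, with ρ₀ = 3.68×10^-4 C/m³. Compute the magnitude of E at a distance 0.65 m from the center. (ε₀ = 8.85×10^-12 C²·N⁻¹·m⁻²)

Symmetry ⇒ E = E(r) r̂. Gaussian sphere of radius r = 0.65 m (r > R, all charge enclosed).
Q_enc = 4π ∫₀^R ρ₀(r'/R)^3 r'² dr' = 4πρ₀R³/6 = 2.296×10^-5 C.
By Gauss's law, ∮E·dA = E·4πr² = Q_enc/ε₀.
E = |Q_enc|/(4πε₀r²) = (2.296e-5)/(4π·8.85×10^-12·(0.65)²) = 4.89×10^5 N/C.

E ≈ 4.89×10^5 N/C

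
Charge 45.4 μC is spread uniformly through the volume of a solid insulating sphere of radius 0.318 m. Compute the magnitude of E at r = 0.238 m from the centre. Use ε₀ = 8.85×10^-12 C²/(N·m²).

3.02e6 N/C

Take a concentric spherical Gaussian surface of radius r = 0.238 m (r < R).
For a uniform sphere the enclosed fraction is (r/R)³, so Q_enc = (45.4 μC)(0.238/0.318)³ = 1.903×10^-5 C.
By Gauss's law, ∮E·dA = E·4πr² = Q_enc/ε₀.
E = |Q_enc|/(4πε₀r²) = (1.903e-5)/(4π·8.85×10^-12·(0.238)²) = 3.02×10^6 N/C.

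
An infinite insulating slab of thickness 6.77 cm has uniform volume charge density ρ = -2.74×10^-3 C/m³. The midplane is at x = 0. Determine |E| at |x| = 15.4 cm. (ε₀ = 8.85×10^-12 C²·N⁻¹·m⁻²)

The point |x| = 15.4 cm lies outside the slab (half-thickness 0.03385 m). A symmetric pillbox spanning the full slab encloses Q_enc = ρ·d·A.
Flux = 2EA ⇒ E = |ρ|d/(2ε₀), independent of distance outside.
E = (2.74e-3)(0.0677)/(2·8.85×10^-12) = 1.05e7 N/C.

|E| ≈ 1.05e7 N/C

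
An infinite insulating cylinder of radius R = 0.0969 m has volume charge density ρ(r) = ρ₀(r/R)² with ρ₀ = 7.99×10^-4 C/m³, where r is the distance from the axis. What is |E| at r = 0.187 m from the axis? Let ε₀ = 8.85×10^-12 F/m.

Coaxial Gaussian cylinder, radius r = 0.187 m, length L (r > R, full charge per length enclosed).
λ_enc = 2π ∫₀^R ρ₀(r'/R)^2 r' dr' = 2πρ₀R²/4 = 1.178×10^-5 C/m.
Applying ∮E·dA = Q_enc/ε₀ with the end caps contributing no flux:
E = |λ_enc|/(2πε₀r) = (1.178×10^-5)/(2π·8.85×10^-12·0.187) = 1.13e6 N/C.

|E| ≈ 1.13×10^6 N/C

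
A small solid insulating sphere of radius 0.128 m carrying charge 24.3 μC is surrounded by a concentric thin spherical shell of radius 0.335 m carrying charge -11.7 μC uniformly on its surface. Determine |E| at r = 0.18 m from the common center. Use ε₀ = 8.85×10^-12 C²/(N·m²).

Use a concentric Gaussian sphere at r = 0.18 m (between the bodies, 0.128 m < r < 0.335 m).
The shell at 0.335 m lies outside the Gaussian surface, so Q_enc = 24.3 μC = 2.43e-5 C.
Applying ∮E·dA = Q_enc/ε₀ with Φ = E(4πr²):
E = |Q_enc|/(4πε₀r²) = (2.43e-5)/(4π·8.85×10^-12·(0.18)²) = 6.74×10^6 N/C.

|E| ≈ 6.74e6 N/C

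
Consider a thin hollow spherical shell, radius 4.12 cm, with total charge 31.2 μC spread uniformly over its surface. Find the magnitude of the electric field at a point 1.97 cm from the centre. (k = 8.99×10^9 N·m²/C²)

Symmetry ⇒ E = E(r) r̂. Gaussian sphere of radius r = 1.97 cm (inside the shell, r < 4.12 cm).
All the charge is outside the Gaussian surface: Q_enc = 0, hence E = 0 everywhere inside the shell.

E = 0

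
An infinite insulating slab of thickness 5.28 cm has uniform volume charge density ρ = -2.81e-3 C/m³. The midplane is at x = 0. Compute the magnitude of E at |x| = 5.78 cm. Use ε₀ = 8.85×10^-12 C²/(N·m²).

The point |x| = 5.78 cm lies outside the slab (half-thickness 0.0264 m). A symmetric pillbox spanning the full slab encloses Q_enc = ρ·d·A.
Flux = 2EA ⇒ E = |ρ|d/(2ε₀), independent of distance outside.
E = (2.81×10^-3)(0.0528)/(2·8.85×10^-12) = 8.38×10^6 N/C.

|E| ≈ 8.38×10^6 N/C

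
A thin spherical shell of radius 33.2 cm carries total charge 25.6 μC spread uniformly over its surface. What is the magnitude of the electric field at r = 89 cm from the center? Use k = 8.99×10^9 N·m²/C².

Symmetry ⇒ E = E(r) r̂. Gaussian sphere of radius r = 89 cm (r > 33.2 cm).
The entire shell is enclosed: Q_enc = 2.56e-5 C.
Since E is radial and uniform over the Gaussian sphere, Φ = E·4πr² = Q_enc/ε₀.
E = k|Q_enc|/r² = (8.99×10^9)(2.56e-5)/(0.89)² = 2.91×10^5 N/C.

E = 2.91e5 N/C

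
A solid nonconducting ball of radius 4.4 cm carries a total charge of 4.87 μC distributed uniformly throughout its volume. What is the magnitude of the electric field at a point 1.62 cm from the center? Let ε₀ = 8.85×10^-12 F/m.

Symmetry ⇒ E = E(r) r̂. Gaussian sphere of radius r = 1.62 cm (r < R).
Only the charge within r is enclosed: Q_enc = Q·(r/R)³ = (4.87 μC)·(1.62 cm/4.4 cm)³ = 2.431×10^-7 C.
Gauss's law: E·4πr² = Q_enc/ε₀.
E = |Q_enc|/(4πε₀r²) = (2.431×10^-7)/(4π·8.85×10^-12·(0.0162)²) = 8.33×10^6 N/C.

|E| ≈ 8.33e6 N/C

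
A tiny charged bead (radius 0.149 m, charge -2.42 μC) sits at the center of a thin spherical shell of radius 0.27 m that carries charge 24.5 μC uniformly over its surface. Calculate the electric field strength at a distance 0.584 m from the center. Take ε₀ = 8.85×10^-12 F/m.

5.82×10^5 V/m

By spherical symmetry E is radial; choose a Gaussian sphere of radius r = 0.584 m (r > 0.27 m, enclosing both).
Q_enc = (-2.42 μC) + (24.5 μC) = 2.208×10^-5 C.
Since E is radial and uniform over the Gaussian sphere, Φ = E·4πr² = Q_enc/ε₀.
E = |Q_enc|/(4πε₀r²) = (2.208e-5)/(4π·8.85×10^-12·(0.584)²) = 5.82×10^5 N/C.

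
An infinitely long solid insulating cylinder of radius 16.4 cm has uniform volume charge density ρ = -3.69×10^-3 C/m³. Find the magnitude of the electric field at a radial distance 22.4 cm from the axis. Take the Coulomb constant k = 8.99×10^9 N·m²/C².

2.50e7 N/C

Choose a coaxial cylinder of radius r = 22.4 cm (arbitrary length L) as the Gaussian surface (r > 16.4 cm, full cross-section enclosed).
λ_enc = ρ·πR² = (-3.69×10^-3)π(0.164)² = -3.118×10^-4 C/m.
By Gauss's law (flux through the curved wall only), E·2πrL = λ_enc L/ε₀.
E = 2k|λ_enc|/r = 2(8.99×10^9)(3.118×10^-4)/(0.224) = 2.50e7 N/C.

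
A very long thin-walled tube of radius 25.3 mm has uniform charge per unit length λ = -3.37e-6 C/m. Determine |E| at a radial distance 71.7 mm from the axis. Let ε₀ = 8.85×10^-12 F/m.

By cylindrical symmetry E is radial; use a coaxial Gaussian cylinder of radius 71.7 mm and length L (r > 25.3 mm).
The full line charge is enclosed: λ_enc = -3.37×10^-6 C/m.
Gauss's law: E·2πrL = λ_enc L/ε₀.
E = |λ_enc|/(2πε₀r) = (3.37×10^-6)/(2π·8.85×10^-12·0.0717) = 8.45e5 N/C.

|E| = 8.45×10^5 V/m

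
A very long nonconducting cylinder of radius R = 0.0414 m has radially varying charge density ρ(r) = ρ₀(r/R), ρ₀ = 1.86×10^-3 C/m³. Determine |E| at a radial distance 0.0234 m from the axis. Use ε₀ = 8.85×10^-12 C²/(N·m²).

By cylindrical symmetry E is radial; use a coaxial Gaussian cylinder of radius 0.0234 m and length L (r < R).
Integrating ρ over the cross-section to radius r: λ_enc = (2πρ₀/R) ∫₀^r r'^2 dr' = 2πρ₀ r^3/(3·R) = 1.206×10^-6 C/m.
By Gauss's law (flux through the curved wall only), E·2πrL = λ_enc L/ε₀.
E = |λ_enc|/(2πε₀r) = (1.206×10^-6)/(2π·8.85×10^-12·0.0234) = 9.27×10^5 N/C.

E = 9.27×10^5 N/C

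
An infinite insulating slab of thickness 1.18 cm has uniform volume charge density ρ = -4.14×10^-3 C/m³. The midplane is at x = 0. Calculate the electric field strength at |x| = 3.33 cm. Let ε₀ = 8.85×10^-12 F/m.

The point |x| = 3.33 cm lies outside the slab (half-thickness 0.0059 m). A symmetric pillbox spanning the full slab encloses Q_enc = ρ·d·A.
Flux = 2EA ⇒ E = |ρ|d/(2ε₀), independent of distance outside.
E = (4.14×10^-3)(0.0118)/(2·8.85×10^-12) = 2.76e6 N/C.

E ≈ 2.76×10^6 N/C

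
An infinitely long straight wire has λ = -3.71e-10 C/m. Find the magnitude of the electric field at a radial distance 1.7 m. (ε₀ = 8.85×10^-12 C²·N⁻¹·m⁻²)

|E| = 3.92 N/C

Take a coaxial cylindrical Gaussian surface of radius r = 1.7 m and length L.
Q_enc = λL, so λ_enc = -3.71×10^-10 C/m.
Applying ∮E·dA = Q_enc/ε₀ with the end caps contributing no flux:
E = |λ_enc|/(2πε₀r) = (3.71×10^-10)/(2π·8.85×10^-12·1.7) = 3.92 N/C.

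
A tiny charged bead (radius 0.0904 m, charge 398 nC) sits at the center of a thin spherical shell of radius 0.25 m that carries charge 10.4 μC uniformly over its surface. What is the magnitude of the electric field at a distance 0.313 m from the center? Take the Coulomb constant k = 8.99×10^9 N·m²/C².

Take a concentric spherical Gaussian surface of radius r = 0.313 m (r > 0.25 m, enclosing both).
Q_enc = (398 nC) + (10.4 μC) = 1.08×10^-5 C.
Gauss's law: E·4πr² = Q_enc/ε₀.
E = k|Q_enc|/r² = (8.99×10^9)(1.08×10^-5)/(0.313)² = 9.91e5 N/C.

E = 9.91e5 N/C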